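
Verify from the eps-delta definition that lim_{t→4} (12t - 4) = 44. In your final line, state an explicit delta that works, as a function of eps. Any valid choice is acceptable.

delta = eps/12

Let eps > 0. We need delta > 0 so that 0 < |t − 4| < delta implies |(12t - 4) − 44| < eps.
Since (12t - 4) − 44 = 12(t − 4), we have |(12t - 4) − 44| = 12|t − 4|.
Thus it suffices that |t − 4| < eps/12.
Take delta = eps/12. If 0 < |t − 4| < delta then |(12t - 4) − 44| = 12|t − 4| < 12·(eps/12) = eps.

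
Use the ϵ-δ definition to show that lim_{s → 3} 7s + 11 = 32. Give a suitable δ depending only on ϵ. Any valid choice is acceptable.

Fix ϵ > 0. We need δ > 0 so that 0 < |s − 3| < δ implies |(7s + 11) − 32| < ϵ.
|(7s + 11) − 32| = |7s - 21| = 7|s − 3|.
So 7|s − 3| < ϵ exactly when |s − 3| < ϵ/7.
Take δ = ϵ/7. If 0 < |s − 3| < δ then |(7s + 11) − 32| = 7|s − 3| < 7·(ϵ/7) = ϵ.

δ = ϵ/7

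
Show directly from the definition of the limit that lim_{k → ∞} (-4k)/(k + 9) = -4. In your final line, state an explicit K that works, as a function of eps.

K = 36/eps

Let eps > 0. For k ≥ 1, |(-4k)/(k + 9) + 4| = |36|/((k + 9)) = 36/((k + 9)).
Since k + 9 ≥ k for k ≥ 1, this is ≤ 36/(k) = 36/k.
So |(-4k)/(k + 9) + 4| < eps whenever k > 36/eps.
Take K = 36/eps. If k > K then |(-4k)/(k + 9) + 4| ≤ 36/k < eps.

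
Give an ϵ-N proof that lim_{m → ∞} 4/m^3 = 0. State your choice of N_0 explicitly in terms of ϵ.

N_0 = (4/ϵ)^{1/3}

Let ϵ > 0 be given. For m ≥ 1, |4/m^3 − 0| = 4/m^3.
4/m^3 < ϵ ⇔ m^3 > 4/ϵ ⇔ m > (4/ϵ)^{1/3}.
Take N_0 = (4/ϵ)^{1/3}. Then m > N_0 implies 4/m^3 < ϵ.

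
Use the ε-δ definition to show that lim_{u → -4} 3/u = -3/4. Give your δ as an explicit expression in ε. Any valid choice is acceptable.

Let ε > 0. We seek δ > 0 such that 0 < |u + 4| < δ implies |3/u + 3/4| < ε.
|3/u + 3/4| = 3·|-4 − u|/(4·|u|) = 3|u + 4|/(4|u|).
Require δ ≤ 2 so that |u| > 4 − 2 = 2, hence 4|u| > 8.
Then |3/u + 3/4| < 3|u + 4|/8, which is < ε when |u + 4| < (8/3)ε.
Take δ = min(2, (8/3)ε). Then 0 < |u + 4| < δ gives both |u + 4| < 2 and |u + 4| < (8/3)ε, so |3/u + 3/4| < ε.

δ = min(2, (8/3)ε)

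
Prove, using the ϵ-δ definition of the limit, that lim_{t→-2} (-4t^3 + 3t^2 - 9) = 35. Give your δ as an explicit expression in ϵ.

δ = min(2, ϵ/130)

Let ϵ > 0. We want δ > 0 such that 0 < |t + 2| < δ implies |(-4t^3 + 3t^2 - 9) − 35| < ϵ.
(-4t^3 + 3t^2 - 9) − 35 = -4t^3 + 3t^2 - 44 = (t + 2)(-4t^2 + 11t - 22).
So |(-4t^3 + 3t^2 - 9) − 35| = |t + 2|·|-4t^2 + 11t - 22|.
Require δ ≤ 2. Then |t + 2| < 2 gives |t| < 4, and by the triangle inequality |-4t^2 + 11t - 22| ≤ 4·4^2 + 11·4 + 22 = 130.
Hence |(-4t^3 + 3t^2 - 9) − 35| ≤ 130|t + 2| < ϵ provided |t + 2| < ϵ/130.
Choosing δ = min(2, ϵ/130) ensures both conditions, hence |(-4t^3 + 3t^2 - 9) − 35| < ϵ.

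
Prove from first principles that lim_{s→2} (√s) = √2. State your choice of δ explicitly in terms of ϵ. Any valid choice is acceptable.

δ = min(2, √2·ϵ)

Suppose ϵ > 0. We want δ > 0 such that 0 < |s − 2| < δ implies |√s − √2| < ϵ.
Rationalise: √s − √2 = (s − 2)/(√s + √2), so |√s − √2| = |s − 2|/(√s + √2).
Restrict δ ≤ 2 so that |s − 2| < 2 forces s > 0, and then √s + √2 > √2.
Hence |√s − √2| < |s − 2|/√2, which is < ϵ once |s − 2| < √2·ϵ.
Take δ = min(2, √2·ϵ). If 0 < |s − 2| < δ then s > 0 and |√s − √2| < |s − 2|/√2 < ϵ.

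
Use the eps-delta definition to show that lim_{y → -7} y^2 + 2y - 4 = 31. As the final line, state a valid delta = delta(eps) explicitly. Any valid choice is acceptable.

delta = min(1, eps/13)

Let eps > 0. We want delta > 0 such that 0 < |y + 7| < delta implies |(y^2 + 2y - 4) − 31| < eps.
(y^2 + 2y - 4) − 31 = y^2 + 2y - 35 = (y + 7)(y - 5).
So |(y^2 + 2y - 4) − 31| = |y + 7|·|y - 5|.
Assume first that |y + 7| < 1, so |y| < 8. Then |y - 5| ≤ 8 + 5 = 13.
Hence |(y^2 + 2y - 4) − 31| ≤ 13|y + 7| < eps provided |y + 7| < eps/13.
Take delta = min(1, eps/13). Then 0 < |y + 7| < delta gives both |y + 7| < 1 and |y + 7| < eps/13, so |(y^2 + 2y - 4) − 31| < eps.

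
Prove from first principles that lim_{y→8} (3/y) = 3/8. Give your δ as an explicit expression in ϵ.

Fix ϵ > 0. We seek δ > 0 such that 0 < |y − 8| < δ implies |3/y − (3/8)| < ϵ.
|3/y − (3/8)| = 3·|8 − y|/(8·|y|) = 3|y − 8|/(8|y|).
Restrict δ ≤ 4. Then |y − 8| < 4 gives |y| > 4, so 8|y| > 32.
Then |3/y − (3/8)| < 3|y − 8|/32, which is < ϵ when |y − 8| < (32/3)ϵ.
Take δ = min(4, (32/3)ϵ). Then 0 < |y − 8| < δ gives both |y − 8| < 4 and |y − 8| < (32/3)ϵ, so |3/y − (3/8)| < ϵ.

δ = min(4, (32/3)ϵ)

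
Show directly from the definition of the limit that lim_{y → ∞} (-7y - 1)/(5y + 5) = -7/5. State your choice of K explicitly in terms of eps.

K = (6/5)/eps

Fix eps > 0. We seek K > 0 such that y > K implies |(-7y - 1)/(5y + 5) + 7/5| < eps.
(-7y - 1)/(5y + 5) + 7/5 = (5(-7y - 1) − (-7)(5y + 5)) / (5(5y + 5)) = 30/(5(5y + 5)).
For y > 0 we have 5y + 5 > 5y, so |(-7y - 1)/(5y + 5) + 7/5| = 30/(5(5y + 5)) < 30/(5·5y) = (6/5)/y.
Thus |(-7y - 1)/(5y + 5) + 7/5| < eps whenever y > (6/5)/eps.
Take K = (6/5)/eps. If y > K then |(-7y - 1)/(5y + 5) + 7/5| < (6/5)/y < eps.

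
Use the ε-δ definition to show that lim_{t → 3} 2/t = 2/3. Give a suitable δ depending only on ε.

δ = min(3/2, (9/4)ε)

Suppose ε > 0. We seek δ > 0 such that 0 < |t − 3| < δ implies |2/t − (2/3)| < ε.
|2/t − (2/3)| = 2·|3 − t|/(3·|t|) = 2|t − 3|/(3|t|).
Require δ ≤ 3/2 so that |t| > 3 − 3/2 = 3/2, hence 3|t| > 9/2.
Then |2/t − (2/3)| < 2|t − 3|/(9/2), which is < ε when |t − 3| < (9/4)ε.
Take δ = min(3/2, (9/4)ε). Then 0 < |t − 3| < δ gives both |t − 3| < 3/2 and |t − 3| < (9/4)ε, so |2/t − (2/3)| < ε.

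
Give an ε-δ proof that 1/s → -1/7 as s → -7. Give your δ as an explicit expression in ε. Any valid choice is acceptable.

δ = min(7/2, (49/2)ε)

Suppose ε > 0. We seek δ > 0 such that 0 < |s + 7| < δ implies |1/s + 1/7| < ε.
|1/s + 1/7| = |-7 − s|/(7·|s|) = |s + 7|/(7|s|).
Require δ ≤ 7/2 so that |s| > 7 − 7/2 = 7/2, hence 7|s| > 49/2.
Then |1/s + 1/7| < |s + 7|/(49/2), which is < ε when |s + 7| < (49/2)ε.
Take δ = min(7/2, (49/2)ε). Then 0 < |s + 7| < δ gives both |s + 7| < 7/2 and |s + 7| < (49/2)ε, so |1/s + 1/7| < ε.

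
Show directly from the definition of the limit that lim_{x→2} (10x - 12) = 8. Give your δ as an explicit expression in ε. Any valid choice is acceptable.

δ = ε/10

Let ε > 0. We need δ > 0 so that 0 < |x − 2| < δ implies |(10x - 12) − 8| < ε.
Since (10x - 12) − 8 = 10(x − 2), we have |(10x - 12) − 8| = 10|x − 2|.
So 10|x − 2| < ε exactly when |x − 2| < ε/10.
Choosing δ = ε/10 gives |(10x - 12) − 8| = 10|x − 2| < ε whenever |x − 2| < δ.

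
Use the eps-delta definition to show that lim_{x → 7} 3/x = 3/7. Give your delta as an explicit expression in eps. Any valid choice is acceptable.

Suppose eps > 0. We seek delta > 0 such that 0 < |x − 7| < delta implies |3/x − (3/7)| < eps.
|3/x − (3/7)| = 3·|7 − x|/(7·|x|) = 3|x − 7|/(7|x|).
Restrict delta ≤ 7/2. Then |x − 7| < 7/2 gives |x| > 7/2, so 7|x| > 49/2.
Then |3/x − (3/7)| < 3|x − 7|/(49/2), which is < eps when |x − 7| < (49/6)eps.
Take delta = min(7/2, (49/6)eps). Then 0 < |x − 7| < delta gives both |x − 7| < 7/2 and |x − 7| < (49/6)eps, so |3/x − (3/7)| < eps.

delta = min(7/2, (49/6)eps)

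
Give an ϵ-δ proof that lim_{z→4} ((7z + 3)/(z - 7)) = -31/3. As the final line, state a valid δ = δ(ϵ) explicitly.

Let ϵ > 0 be given. We want δ > 0 with 0 < |z − 4| < δ ⇒ |(7z + 3)/(z - 7) + 31/3| < ϵ.
Combining over a common denominator, (7z + 3)/(z - 7) + 31/3 = [(7z + 3)·(-3) − 31·(z - 7)] / [(-3)·(z - 7)] = -52(z − 4) / ((-3)(z - 7)).
So |(7z + 3)/(z - 7) + 31/3| = 52|z − 4| / (3·|z − 7|).
Require δ ≤ 3/2, so |z − 7| ≥ |-3| − |z − 4| > 3 − 3/2 = 3/2.
Hence |(7z + 3)/(z - 7) + 31/3| < 52|z − 4|/(3·(3/2)) = (104/9)|z − 4|, which is < ϵ once |z − 4| < (9/104)ϵ.
Take δ = min(3/2, (9/104)ϵ). Then 0 < |z − 4| < δ forces both bounds, so |(7z + 3)/(z - 7) + 31/3| < ϵ.

δ = min(3/2, (9/104)ϵ)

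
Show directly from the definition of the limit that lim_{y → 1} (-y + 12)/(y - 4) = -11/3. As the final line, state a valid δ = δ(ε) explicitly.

δ = min(3/2, (9/16)ε)

Let ε > 0 be given. We want δ > 0 with 0 < |y − 1| < δ ⇒ |(-y + 12)/(y - 4) + 11/3| < ε.
Combining over a common denominator, (-y + 12)/(y - 4) + 11/3 = [(-y + 12)·(-3) − 11·(y - 4)] / [(-3)·(y - 4)] = -8(y − 1) / ((-3)(y - 4)).
So |(-y + 12)/(y - 4) + 11/3| = 8|y − 1| / (3·|y − 4|).
Require δ ≤ 3/2, so |y − 4| ≥ |-3| − |y − 1| > 3 − 3/2 = 3/2.
Hence |(-y + 12)/(y - 4) + 11/3| < 8|y − 1|/(3·(3/2)) = (16/9)|y − 1|, which is < ε once |y − 1| < (9/16)ε.
Take δ = min(3/2, (9/16)ε). Then 0 < |y − 1| < δ forces both bounds, so |(-y + 12)/(y - 4) + 11/3| < ε.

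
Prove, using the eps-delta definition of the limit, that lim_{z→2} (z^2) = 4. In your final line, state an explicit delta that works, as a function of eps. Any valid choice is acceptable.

delta = min(2, eps/6)

Let eps > 0. We seek delta > 0 with 0 < |z − 2| < delta ⇒ |z^2 − 4| < eps.
Factor: z^2 − 4 = (z − 2)(z + 2), so |z^2 − 4| = |z − 2|·|z + 2|.
Restrict delta ≤ 2. Then |z − 2| < 2 gives |z| < 4, so by the triangle inequality |z + 2| ≤ 4 + 2 = 6.
Hence |z^2 − 4| ≤ 6|z − 2|, which is < eps once |z − 2| < eps/6.
Take delta = min(2, eps/6). If 0 < |z − 2| < delta then both bounds hold and |z^2 − 4| ≤ 6|z − 2| < 6·(eps/6) = eps.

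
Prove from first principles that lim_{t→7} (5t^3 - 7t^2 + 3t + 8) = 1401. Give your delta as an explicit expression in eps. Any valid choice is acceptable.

delta = min(1, eps/743)

Let eps > 0. We want delta > 0 such that 0 < |t − 7| < delta implies |(5t^3 - 7t^2 + 3t + 8) − 1401| < eps.
(5t^3 - 7t^2 + 3t + 8) − 1401 = 5t^3 - 7t^2 + 3t - 1393 = (t − 7)(5t^2 + 28t + 199).
So |(5t^3 - 7t^2 + 3t + 8) − 1401| = |t − 7|·|5t^2 + 28t + 199|.
Require delta ≤ 1. Then |t − 7| < 1 gives |t| < 8, and by the triangle inequality |5t^2 + 28t + 199| ≤ 5·8^2 + 28·8 + 199 = 743.
Hence |(5t^3 - 7t^2 + 3t + 8) − 1401| ≤ 743|t − 7| < eps provided |t − 7| < eps/743.
Take delta = min(1, eps/743). Then 0 < |t − 7| < delta gives both |t − 7| < 1 and |t − 7| < eps/743, so |(5t^3 - 7t^2 + 3t + 8) − 1401| < eps.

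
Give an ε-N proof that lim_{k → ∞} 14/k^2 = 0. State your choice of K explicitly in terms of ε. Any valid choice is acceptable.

K = (14/ε)^{1/2}

Let ε > 0. For k ≥ 1, |14/k^2 − 0| = 14/k^2.
14/k^2 < ε ⇔ k^2 > 14/ε ⇔ k > (14/ε)^{1/2}.
Take K = (14/ε)^{1/2}. Then k > K implies 14/k^2 < ε.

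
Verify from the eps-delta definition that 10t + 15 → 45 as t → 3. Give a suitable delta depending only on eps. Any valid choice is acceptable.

Suppose eps > 0. We need delta > 0 so that 0 < |t − 3| < delta implies |(10t + 15) − 45| < eps.
Since (10t + 15) − 45 = 10(t − 3), we have |(10t + 15) − 45| = 10|t − 3|.
Thus it suffices that |t − 3| < eps/10.
Take delta = eps/10. If 0 < |t − 3| < delta then |(10t + 15) − 45| = 10|t − 3| < 10·(eps/10) = eps.

delta = eps/10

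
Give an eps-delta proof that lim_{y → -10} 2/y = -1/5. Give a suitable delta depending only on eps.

Suppose eps > 0. We seek delta > 0 such that 0 < |y + 10| < delta implies |2/y + 1/5| < eps.
|2/y + 1/5| = 2·|-10 − y|/(10·|y|) = 2|y + 10|/(10|y|).
Restrict delta ≤ 5. Then |y + 10| < 5 gives |y| > 5, so 10|y| > 50.
Then |2/y + 1/5| < 2|y + 10|/50, which is < eps when |y + 10| < 25eps.
Take delta = min(5, 25eps). Then 0 < |y + 10| < delta gives both |y + 10| < 5 and |y + 10| < 25eps, so |2/y + 1/5| < eps.

delta = min(5, 25eps)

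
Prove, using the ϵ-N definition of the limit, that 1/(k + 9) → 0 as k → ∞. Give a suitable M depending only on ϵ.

M = 1/ϵ

Let ϵ > 0. For k ≥ 1, |1/(k + 9) − 0| = 1/(k + 9) ≤ 1/k.
We need 1/k < ϵ, i.e. k > 1/ϵ.
Take M = 1/ϵ. If k > M then |1/(k + 9)| ≤ 1/k < ϵ.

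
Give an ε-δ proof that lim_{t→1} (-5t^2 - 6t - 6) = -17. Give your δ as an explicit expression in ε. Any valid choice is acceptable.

δ = min(1, ε/21)

Suppose ε > 0. We want δ > 0 such that 0 < |t − 1| < δ implies |(-5t^2 - 6t - 6) + 17| < ε.
(-5t^2 - 6t - 6) + 17 = -5t^2 - 6t + 11 = (t − 1)(-5t - 11).
So |(-5t^2 - 6t - 6) + 17| = |t − 1|·|-5t - 11|.
Require δ ≤ 1. Then |t − 1| < 1 gives |t| < 2, and by the triangle inequality |-5t - 11| ≤ 5·2 + 11 = 21.
Hence |(-5t^2 - 6t - 6) + 17| ≤ 21|t − 1| < ε provided |t − 1| < ε/21.
Take δ = min(1, ε/21). Then 0 < |t − 1| < δ gives both |t − 1| < 1 and |t − 1| < ε/21, so |(-5t^2 - 6t - 6) + 17| < ε.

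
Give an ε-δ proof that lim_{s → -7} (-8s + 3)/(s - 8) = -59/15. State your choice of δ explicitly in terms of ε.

δ = min(15/2, (225/122)ε)

Fix ε > 0. We want δ > 0 with 0 < |s + 7| < δ ⇒ |(-8s + 3)/(s - 8) + 59/15| < ε.
Combining over a common denominator, (-8s + 3)/(s - 8) + 59/15 = [(-8s + 3)·(-15) − 59·(s - 8)] / [(-15)·(s - 8)] = 61(s + 7) / ((-15)(s - 8)).
So |(-8s + 3)/(s - 8) + 59/15| = 61|s + 7| / (15·|s − 8|).
Require δ ≤ 15/2, so |s − 8| ≥ |-15| − |s + 7| > 15 − 15/2 = 15/2.
Hence |(-8s + 3)/(s - 8) + 59/15| < 61|s + 7|/(15·(15/2)) = (122/225)|s + 7|, which is < ε once |s + 7| < (225/122)ε.
Take δ = min(15/2, (225/122)ε). Then 0 < |s + 7| < δ forces both bounds, so |(-8s + 3)/(s - 8) + 59/15| < ε.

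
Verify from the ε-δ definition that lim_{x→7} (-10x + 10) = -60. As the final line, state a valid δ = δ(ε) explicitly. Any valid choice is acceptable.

δ = ε/10

Let ε > 0 be given. We need δ > 0 so that 0 < |x − 7| < δ implies |(-10x + 10) + 60| < ε.
Since (-10x + 10) + 60 = -10(x − 7), we have |(-10x + 10) + 60| = 10|x − 7|.
So 10|x − 7| < ε exactly when |x − 7| < ε/10.
Choosing δ = ε/10 gives |(-10x + 10) + 60| = 10|x − 7| < ε whenever |x − 7| < δ.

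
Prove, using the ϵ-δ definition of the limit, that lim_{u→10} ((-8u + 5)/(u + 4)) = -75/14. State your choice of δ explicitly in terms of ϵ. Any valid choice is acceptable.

δ = min(7, (98/37)ϵ)

Let ϵ > 0. We want δ > 0 with 0 < |u − 10| < δ ⇒ |(-8u + 5)/(u + 4) + 75/14| < ϵ.
Combining over a common denominator, (-8u + 5)/(u + 4) + 75/14 = [(-8u + 5)·14 − (-75)·(u + 4)] / [14·(u + 4)] = -37(u − 10) / (14(u + 4)).
So |(-8u + 5)/(u + 4) + 75/14| = 37|u − 10| / (14·|u + 4|).
Require δ ≤ 7, so |u + 4| ≥ |14| − |u − 10| > 14 − 7 = 7.
Hence |(-8u + 5)/(u + 4) + 75/14| < 37|u − 10|/(14·7) = (37/98)|u − 10|, which is < ϵ once |u − 10| < (98/37)ϵ.
Take δ = min(7, (98/37)ϵ). Then 0 < |u − 10| < δ forces both bounds, so |(-8u + 5)/(u + 4) + 75/14| < ϵ.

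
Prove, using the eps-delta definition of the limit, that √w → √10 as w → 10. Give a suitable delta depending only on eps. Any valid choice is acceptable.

Let eps > 0. We want delta > 0 such that 0 < |w − 10| < delta implies |√w − √10| < eps.
Rationalise: √w − √10 = (w − 10)/(√w + √10), so |√w − √10| = |w − 10|/(√w + √10).
Restrict delta ≤ 10 so that |w − 10| < 10 forces w > 0, and then √w + √10 > √10.
Hence |√w − √10| < |w − 10|/√10, which is < eps once |w − 10| < √10·eps.
Take delta = min(10, √10·eps). If 0 < |w − 10| < delta then w > 0 and |√w − √10| < |w − 10|/√10 < eps.

delta = min(10, √10·eps)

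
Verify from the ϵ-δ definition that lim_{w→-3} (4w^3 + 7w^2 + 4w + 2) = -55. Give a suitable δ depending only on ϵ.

δ = min(2, ϵ/144)

Fix ϵ > 0. We want δ > 0 such that 0 < |w + 3| < δ implies |(4w^3 + 7w^2 + 4w + 2) + 55| < ϵ.
(4w^3 + 7w^2 + 4w + 2) + 55 = 4w^3 + 7w^2 + 4w + 57 = (w + 3)(4w^2 - 5w + 19).
So |(4w^3 + 7w^2 + 4w + 2) + 55| = |w + 3|·|4w^2 - 5w + 19|.
Assume first that |w + 3| < 2, so |w| < 5. Then |4w^2 - 5w + 19| ≤ 4·5^2 + 5·5 + 19 = 144.
Hence |(4w^3 + 7w^2 + 4w + 2) + 55| ≤ 144|w + 3| < ϵ provided |w + 3| < ϵ/144.
Choosing δ = min(2, ϵ/144) ensures both conditions, hence |(4w^3 + 7w^2 + 4w + 2) + 55| < ϵ.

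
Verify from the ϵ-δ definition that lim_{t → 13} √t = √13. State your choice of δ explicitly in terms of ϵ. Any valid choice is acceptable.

δ = min(13, √13·ϵ)

Fix ϵ > 0. We want δ > 0 such that 0 < |t − 13| < δ implies |√t − √13| < ϵ.
Rationalise: √t − √13 = (t − 13)/(√t + √13), so |√t − √13| = |t − 13|/(√t + √13).
Restrict δ ≤ 13 so that |t − 13| < 13 forces t > 0, and then √t + √13 > √13.
Hence |√t − √13| < |t − 13|/√13, which is < ϵ once |t − 13| < √13·ϵ.
Take δ = min(13, √13·ϵ). If 0 < |t − 13| < δ then t > 0 and |√t − √13| < |t − 13|/√13 < ϵ.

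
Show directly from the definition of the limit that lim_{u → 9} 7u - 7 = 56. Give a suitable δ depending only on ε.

δ = ε/7

Suppose ε > 0. We need δ > 0 so that 0 < |u − 9| < δ implies |(7u - 7) − 56| < ε.
|(7u - 7) − 56| = |7u - 63| = 7|u − 9|.
Thus it suffices that |u − 9| < ε/7.
Take δ = ε/7. If 0 < |u − 9| < δ then |(7u - 7) − 56| = 7|u − 9| < 7·(ε/7) = ε.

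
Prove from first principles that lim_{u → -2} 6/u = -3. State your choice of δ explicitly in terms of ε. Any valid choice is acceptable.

Let ε > 0. We seek δ > 0 such that 0 < |u + 2| < δ implies |6/u + 3| < ε.
|6/u + 3| = 6·|-2 − u|/(2·|u|) = 6|u + 2|/(2|u|).
Restrict δ ≤ 1. Then |u + 2| < 1 gives |u| > 1, so 2|u| > 2.
Then |6/u + 3| < 6|u + 2|/2, which is < ε when |u + 2| < (1/3)ε.
Take δ = min(1, (1/3)ε). Then 0 < |u + 2| < δ gives both |u + 2| < 1 and |u + 2| < (1/3)ε, so |6/u + 3| < ε.

δ = min(1, (1/3)ε)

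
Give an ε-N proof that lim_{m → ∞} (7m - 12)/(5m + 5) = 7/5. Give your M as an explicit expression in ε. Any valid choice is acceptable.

M = (19/5)/ε

Suppose ε > 0. For m ≥ 1, |(7m - 12)/(5m + 5) − (7/5)| = |-95|/(5(5m + 5)) = 95/(5(5m + 5)).
Since 5m + 5 ≥ 5m for m ≥ 1, this is ≤ 95/(5·5m) = (19/5)/m.
So |(7m - 12)/(5m + 5) − (7/5)| < ε whenever m > (19/5)/ε.
Take M = (19/5)/ε. If m > M then |(7m - 12)/(5m + 5) − (7/5)| ≤ (19/5)/m < ε.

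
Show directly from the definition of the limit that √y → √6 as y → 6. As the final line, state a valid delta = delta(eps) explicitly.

Suppose eps > 0. We want delta > 0 such that 0 < |y − 6| < delta implies |√y − √6| < eps.
Multiplying by the conjugate, |√y − √6| = |y − 6|/(√y + √6).
Restrict delta ≤ 6 so that |y − 6| < 6 forces y > 0, and then √y + √6 > √6.
Hence |√y − √6| < |y − 6|/√6, which is < eps once |y − 6| < √6·eps.
Take delta = min(6, √6·eps). If 0 < |y − 6| < delta then y > 0 and |√y − √6| < |y − 6|/√6 < eps.

delta = min(6, √6·eps)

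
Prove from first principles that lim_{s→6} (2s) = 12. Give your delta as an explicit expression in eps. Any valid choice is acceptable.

delta = eps/2

Fix eps > 0. We need delta > 0 so that 0 < |s − 6| < delta implies |(2s) − 12| < eps.
Since (2s) − 12 = 2(s − 6), we have |(2s) − 12| = 2|s − 6|.
So 2|s − 6| < eps exactly when |s − 6| < eps/2.
Choosing delta = eps/2 gives |(2s) − 12| = 2|s − 6| < eps whenever |s − 6| < delta.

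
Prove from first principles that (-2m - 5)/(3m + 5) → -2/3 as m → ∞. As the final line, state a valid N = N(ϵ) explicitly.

Fix ϵ > 0. For m ≥ 1, |(-2m - 5)/(3m + 5) + 2/3| = |-5|/(3(3m + 5)) = 5/(3(3m + 5)).
Since 3m + 5 ≥ 3m for m ≥ 1, this is ≤ 5/(3·3m) = (5/9)/m.
So |(-2m - 5)/(3m + 5) + 2/3| < ϵ whenever m > (5/9)/ϵ.
Take N = (5/9)/ϵ. If m > N then |(-2m - 5)/(3m + 5) + 2/3| ≤ (5/9)/m < ϵ.

N = (5/9)/ϵ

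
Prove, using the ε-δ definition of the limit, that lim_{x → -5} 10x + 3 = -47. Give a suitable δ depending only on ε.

δ = ε/10

Suppose ε > 0. We need δ > 0 so that 0 < |x + 5| < δ implies |(10x + 3) + 47| < ε.
|(10x + 3) + 47| = |10x + 50| = 10|x + 5|.
So 10|x + 5| < ε exactly when |x + 5| < ε/10.
Choosing δ = ε/10 gives |(10x + 3) + 47| = 10|x + 5| < ε whenever |x + 5| < δ.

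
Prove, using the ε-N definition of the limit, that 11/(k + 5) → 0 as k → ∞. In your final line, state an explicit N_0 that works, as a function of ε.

Fix ε > 0. For k ≥ 1, |11/(k + 5) − 0| = 11/(k + 5) ≤ 11/k.
We need 11/k < ε, i.e. k > 11/ε.
Take N_0 = 11/ε. If k > N_0 then |11/(k + 5)| ≤ 11/k < ε.

N_0 = 11/ε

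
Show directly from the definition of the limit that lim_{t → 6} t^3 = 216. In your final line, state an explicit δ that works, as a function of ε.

δ = min(1, ε/127)

Fix ε > 0. We seek δ > 0 with 0 < |t − 6| < δ ⇒ |t^3 − 216| < ε.
Factor: t^3 − 216 = (t − 6)(t^2 + 6t + 36), so |t^3 − 216| = |t − 6|·|t^2 + 6t + 36|.
Restrict δ ≤ 1. Then |t − 6| < 1 gives |t| < 7, so by the triangle inequality |t^2 + 6t + 36| ≤ 7^2 + 6·7 + 36 = 127.
Hence |t^3 − 216| ≤ 127|t − 6|, which is < ε once |t − 6| < ε/127.
Take δ = min(1, ε/127). If 0 < |t − 6| < δ then both bounds hold and |t^3 − 216| ≤ 127|t − 6| < 127·(ε/127) = ε.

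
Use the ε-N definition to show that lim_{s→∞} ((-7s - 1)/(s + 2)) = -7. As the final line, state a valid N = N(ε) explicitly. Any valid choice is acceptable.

N = 13/ε

Let ε > 0. We seek N > 0 such that s > N implies |(-7s - 1)/(s + 2) + 7| < ε.
(-7s - 1)/(s + 2) + 7 = ((-7s - 1) − (-7)(s + 2)) / ((s + 2)) = 13/((s + 2)).
For s > 0 we have s + 2 > s, so |(-7s - 1)/(s + 2) + 7| = 13/((s + 2)) < 13/(s) = 13/s.
Thus |(-7s - 1)/(s + 2) + 7| < ε whenever s > 13/ε.
Take N = 13/ε. If s > N then |(-7s - 1)/(s + 2) + 7| < 13/s < ε.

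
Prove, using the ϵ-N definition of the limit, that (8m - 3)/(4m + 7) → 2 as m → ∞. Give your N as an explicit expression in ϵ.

N = (17/4)/ϵ

Let ϵ > 0 be given. For m ≥ 1, |(8m - 3)/(4m + 7) − 2| = |-68|/(4(4m + 7)) = 68/(4(4m + 7)).
Since 4m + 7 ≥ 4m for m ≥ 1, this is ≤ 68/(4·4m) = (17/4)/m.
So |(8m - 3)/(4m + 7) − 2| < ϵ whenever m > (17/4)/ϵ.
Take N = (17/4)/ϵ. If m > N then |(8m - 3)/(4m + 7) − 2| ≤ (17/4)/m < ϵ.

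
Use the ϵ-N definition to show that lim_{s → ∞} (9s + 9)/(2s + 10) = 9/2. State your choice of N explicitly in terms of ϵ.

Suppose ϵ > 0. We seek N > 0 such that s > N implies |(9s + 9)/(2s + 10) − (9/2)| < ϵ.
(9s + 9)/(2s + 10) − (9/2) = (2(9s + 9) − 9(2s + 10)) / (2(2s + 10)) = -72/(2(2s + 10)).
For s > 0 we have 2s + 10 > 2s, so |(9s + 9)/(2s + 10) − (9/2)| = 72/(2(2s + 10)) < 72/(2·2s) = 18/s.
Thus |(9s + 9)/(2s + 10) − (9/2)| < ϵ whenever s > 18/ϵ.
Take N = 18/ϵ. If s > N then |(9s + 9)/(2s + 10) − (9/2)| < 18/s < ϵ.

N = 18/ϵ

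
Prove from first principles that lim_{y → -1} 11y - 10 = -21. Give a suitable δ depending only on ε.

δ = ε/11

Fix ε > 0. We need δ > 0 so that 0 < |y + 1| < δ implies |(11y - 10) + 21| < ε.
Since (11y - 10) + 21 = 11(y + 1), we have |(11y - 10) + 21| = 11|y + 1|.
Thus it suffices that |y + 1| < ε/11.
Take δ = ε/11. If 0 < |y + 1| < δ then |(11y - 10) + 21| = 11|y + 1| < 11·(ε/11) = ε.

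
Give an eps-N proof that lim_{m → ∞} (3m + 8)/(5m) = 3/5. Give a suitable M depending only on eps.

M = (8/5)/eps

Fix eps > 0. For m ≥ 1, |(3m + 8)/(5m) − (3/5)| = |40|/(5(5m)) = 40/(5(5m)).
Since 5m ≥ 5m for m ≥ 1, this is ≤ 40/(5·5m) = (8/5)/m.
So |(3m + 8)/(5m) − (3/5)| < eps whenever m > (8/5)/eps.
Take M = (8/5)/eps. If m > M then |(3m + 8)/(5m) − (3/5)| ≤ (8/5)/m < eps.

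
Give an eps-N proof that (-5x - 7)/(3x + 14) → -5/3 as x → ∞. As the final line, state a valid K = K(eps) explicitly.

Let eps > 0 be given. We seek K > 0 such that x > K implies |(-5x - 7)/(3x + 14) + 5/3| < eps.
(-5x - 7)/(3x + 14) + 5/3 = (3(-5x - 7) − (-5)(3x + 14)) / (3(3x + 14)) = 49/(3(3x + 14)).
For x > 0 we have 3x + 14 > 3x, so |(-5x - 7)/(3x + 14) + 5/3| = 49/(3(3x + 14)) < 49/(3·3x) = (49/9)/x.
Thus |(-5x - 7)/(3x + 14) + 5/3| < eps whenever x > (49/9)/eps.
Take K = (49/9)/eps. If x > K then |(-5x - 7)/(3x + 14) + 5/3| < (49/9)/x < eps.

K = (49/9)/eps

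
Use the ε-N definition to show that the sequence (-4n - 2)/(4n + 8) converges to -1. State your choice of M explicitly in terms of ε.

Suppose ε > 0. For n ≥ 1, |(-4n - 2)/(4n + 8) + 1| = |24|/(4(4n + 8)) = 24/(4(4n + 8)).
Since 4n + 8 ≥ 4n for n ≥ 1, this is ≤ 24/(4·4n) = (3/2)/n.
So |(-4n - 2)/(4n + 8) + 1| < ε whenever n > (3/2)/ε.
Take M = (3/2)/ε. If n > M then |(-4n - 2)/(4n + 8) + 1| ≤ (3/2)/n < ε.

M = (3/2)/ε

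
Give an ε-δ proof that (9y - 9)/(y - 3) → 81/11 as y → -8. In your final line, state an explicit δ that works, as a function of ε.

δ = min(11/2, (121/36)ε)

Suppose ε > 0. We want δ > 0 with 0 < |y + 8| < δ ⇒ |(9y - 9)/(y - 3) − (81/11)| < ε.
Combining over a common denominator, (9y - 9)/(y - 3) − (81/11) = [(9y - 9)·(-11) − (-81)·(y - 3)] / [(-11)·(y - 3)] = -18(y + 8) / ((-11)(y - 3)).
So |(9y - 9)/(y - 3) − (81/11)| = 18|y + 8| / (11·|y − 3|).
Restrict δ ≤ 11/2. Then |y + 8| < 11/2 gives |y − 3| = |(y + 8) + (-11)| ≥ 11 − 11/2 = 11/2.
Hence |(9y - 9)/(y - 3) − (81/11)| < 18|y + 8|/(11·(11/2)) = (36/121)|y + 8|, which is < ε once |y + 8| < (121/36)ε.
Take δ = min(11/2, (121/36)ε). Then 0 < |y + 8| < δ forces both bounds, so |(9y - 9)/(y - 3) − (81/11)| < ε.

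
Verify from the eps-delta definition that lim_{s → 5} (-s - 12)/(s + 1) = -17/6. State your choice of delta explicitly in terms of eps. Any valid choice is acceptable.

delta = min(3, (18/11)eps)

Suppose eps > 0. We want delta > 0 with 0 < |s − 5| < delta ⇒ |(-s - 12)/(s + 1) + 17/6| < eps.
Combining over a common denominator, (-s - 12)/(s + 1) + 17/6 = [(-s - 12)·6 − (-17)·(s + 1)] / [6·(s + 1)] = 11(s − 5) / (6(s + 1)).
So |(-s - 12)/(s + 1) + 17/6| = 11|s − 5| / (6·|s + 1|).
Require delta ≤ 3, so |s + 1| ≥ |6| − |s − 5| > 6 − 3 = 3.
Hence |(-s - 12)/(s + 1) + 17/6| < 11|s − 5|/(6·3) = (11/18)|s − 5|, which is < eps once |s − 5| < (18/11)eps.
Take delta = min(3, (18/11)eps). Then 0 < |s − 5| < delta forces both bounds, so |(-s - 12)/(s + 1) + 17/6| < eps.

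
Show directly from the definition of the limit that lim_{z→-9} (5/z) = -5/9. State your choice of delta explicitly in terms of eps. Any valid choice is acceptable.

delta = min(9/2, (81/10)eps)

Let eps > 0. We seek delta > 0 such that 0 < |z + 9| < delta implies |5/z + 5/9| < eps.
|5/z + 5/9| = 5·|-9 − z|/(9·|z|) = 5|z + 9|/(9|z|).
Require delta ≤ 9/2 so that |z| > 9 − 9/2 = 9/2, hence 9|z| > 81/2.
Then |5/z + 5/9| < 5|z + 9|/(81/2), which is < eps when |z + 9| < (81/10)eps.
Take delta = min(9/2, (81/10)eps). Then 0 < |z + 9| < delta gives both |z + 9| < 9/2 and |z + 9| < (81/10)eps, so |5/z + 5/9| < eps.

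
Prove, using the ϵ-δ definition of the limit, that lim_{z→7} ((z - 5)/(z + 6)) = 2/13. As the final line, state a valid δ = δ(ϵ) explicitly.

δ = min(13/2, (169/22)ϵ)

Let ϵ > 0. We want δ > 0 with 0 < |z − 7| < δ ⇒ |(z - 5)/(z + 6) − (2/13)| < ϵ.
Combining over a common denominator, (z - 5)/(z + 6) − (2/13) = [(z - 5)·13 − 2·(z + 6)] / [13·(z + 6)] = 11(z − 7) / (13(z + 6)).
So |(z - 5)/(z + 6) − (2/13)| = 11|z − 7| / (13·|z + 6|).
Require δ ≤ 13/2, so |z + 6| ≥ |13| − |z − 7| > 13 − 13/2 = 13/2.
Hence |(z - 5)/(z + 6) − (2/13)| < 11|z − 7|/(13·(13/2)) = (22/169)|z − 7|, which is < ϵ once |z − 7| < (169/22)ϵ.
Take δ = min(13/2, (169/22)ϵ). Then 0 < |z − 7| < δ forces both bounds, so |(z - 5)/(z + 6) − (2/13)| < ϵ.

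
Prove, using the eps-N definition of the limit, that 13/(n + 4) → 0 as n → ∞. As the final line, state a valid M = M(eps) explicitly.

Let eps > 0 be given. For n ≥ 1, |13/(n + 4) − 0| = 13/(n + 4) ≤ 13/n.
We need 13/n < eps, i.e. n > 13/eps.
Take M = 13/eps. If n > M then |13/(n + 4)| ≤ 13/n < eps.

M = 13/eps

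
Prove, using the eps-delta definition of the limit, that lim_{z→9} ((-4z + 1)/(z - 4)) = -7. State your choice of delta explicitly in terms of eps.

delta = min(5/2, (5/6)eps)

Let eps > 0. We want delta > 0 with 0 < |z − 9| < delta ⇒ |(-4z + 1)/(z - 4) + 7| < eps.
Combining over a common denominator, (-4z + 1)/(z - 4) + 7 = [(-4z + 1)·5 − (-35)·(z - 4)] / [5·(z - 4)] = 15(z − 9) / (5(z - 4)).
So |(-4z + 1)/(z - 4) + 7| = 15|z − 9| / (5·|z − 4|).
Restrict delta ≤ 5/2. Then |z − 9| < 5/2 gives |z − 4| = |(z − 9) + 5| ≥ 5 − 5/2 = 5/2.
Hence |(-4z + 1)/(z - 4) + 7| < 15|z − 9|/(5·(5/2)) = (6/5)|z − 9|, which is < eps once |z − 9| < (5/6)eps.
Take delta = min(5/2, (5/6)eps). Then 0 < |z − 9| < delta forces both bounds, so |(-4z + 1)/(z - 4) + 7| < eps.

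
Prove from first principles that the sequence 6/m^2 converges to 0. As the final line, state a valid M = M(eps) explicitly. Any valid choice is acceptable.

Suppose eps > 0. For m ≥ 1, |6/m^2 − 0| = 6/m^2.
6/m^2 < eps ⇔ m^2 > 6/eps ⇔ m > (6/eps)^{1/2}.
Take M = (6/eps)^{1/2}. Then m > M implies 6/m^2 < eps.

M = (6/eps)^{1/2}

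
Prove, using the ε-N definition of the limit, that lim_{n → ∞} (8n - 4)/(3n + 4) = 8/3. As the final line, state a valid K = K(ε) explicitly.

Let ε > 0 be given. For n ≥ 1, |(8n - 4)/(3n + 4) − (8/3)| = |-44|/(3(3n + 4)) = 44/(3(3n + 4)).
Since 3n + 4 ≥ 3n for n ≥ 1, this is ≤ 44/(3·3n) = (44/9)/n.
So |(8n - 4)/(3n + 4) − (8/3)| < ε whenever n > (44/9)/ε.
Take K = (44/9)/ε. If n > K then |(8n - 4)/(3n + 4) − (8/3)| ≤ (44/9)/n < ε.

K = (44/9)/ε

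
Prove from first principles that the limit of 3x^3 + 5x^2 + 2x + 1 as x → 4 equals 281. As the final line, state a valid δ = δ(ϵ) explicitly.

δ = min(2, ϵ/280)

Let ϵ > 0 be given. We want δ > 0 such that 0 < |x − 4| < δ implies |(3x^3 + 5x^2 + 2x + 1) − 281| < ϵ.
(3x^3 + 5x^2 + 2x + 1) − 281 = 3x^3 + 5x^2 + 2x - 280 = (x − 4)(3x^2 + 17x + 70).
So |(3x^3 + 5x^2 + 2x + 1) − 281| = |x − 4|·|3x^2 + 17x + 70|.
Require δ ≤ 2. Then |x − 4| < 2 gives |x| < 6, and by the triangle inequality |3x^2 + 17x + 70| ≤ 3·6^2 + 17·6 + 70 = 280.
Hence |(3x^3 + 5x^2 + 2x + 1) − 281| ≤ 280|x − 4| < ϵ provided |x − 4| < ϵ/280.
Choosing δ = min(2, ϵ/280) ensures both conditions, hence |(3x^3 + 5x^2 + 2x + 1) − 281| < ϵ.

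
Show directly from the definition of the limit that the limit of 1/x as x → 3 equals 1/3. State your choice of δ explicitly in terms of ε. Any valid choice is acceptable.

Let ε > 0. We seek δ > 0 such that 0 < |x − 3| < δ implies |1/x − (1/3)| < ε.
|1/x − (1/3)| = |3 − x|/(3·|x|) = |x − 3|/(3|x|).
Require δ ≤ 3/2 so that |x| > 3 − 3/2 = 3/2, hence 3|x| > 9/2.
Then |1/x − (1/3)| < |x − 3|/(9/2), which is < ε when |x − 3| < (9/2)ε.
Take δ = min(3/2, (9/2)ε). Then 0 < |x − 3| < δ gives both |x − 3| < 3/2 and |x − 3| < (9/2)ε, so |1/x − (1/3)| < ε.

δ = min(3/2, (9/2)ε)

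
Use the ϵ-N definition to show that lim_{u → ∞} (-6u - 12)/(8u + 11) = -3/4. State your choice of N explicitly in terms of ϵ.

N = (15/32)/ϵ

Suppose ϵ > 0. We seek N > 0 such that u > N implies |(-6u - 12)/(8u + 11) + 3/4| < ϵ.
(-6u - 12)/(8u + 11) + 3/4 = (8(-6u - 12) − (-6)(8u + 11)) / (8(8u + 11)) = -30/(8(8u + 11)).
For u > 0 we have 8u + 11 > 8u, so |(-6u - 12)/(8u + 11) + 3/4| = 30/(8(8u + 11)) < 30/(8·8u) = (15/32)/u.
Thus |(-6u - 12)/(8u + 11) + 3/4| < ϵ whenever u > (15/32)/ϵ.
Take N = (15/32)/ϵ. If u > N then |(-6u - 12)/(8u + 11) + 3/4| < (15/32)/u < ϵ.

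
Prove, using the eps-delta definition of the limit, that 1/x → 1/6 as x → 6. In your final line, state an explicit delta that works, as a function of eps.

delta = min(3, 18eps)

Let eps > 0 be given. We seek delta > 0 such that 0 < |x − 6| < delta implies |1/x − (1/6)| < eps.
|1/x − (1/6)| = |6 − x|/(6·|x|) = |x − 6|/(6|x|).
Require delta ≤ 3 so that |x| > 6 − 3 = 3, hence 6|x| > 18.
Then |1/x − (1/6)| < |x − 6|/18, which is < eps when |x − 6| < 18eps.
Take delta = min(3, 18eps). Then 0 < |x − 6| < delta gives both |x − 6| < 3 and |x − 6| < 18eps, so |1/x − (1/6)| < eps.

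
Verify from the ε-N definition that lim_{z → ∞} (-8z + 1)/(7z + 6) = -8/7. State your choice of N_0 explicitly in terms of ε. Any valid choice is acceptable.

N_0 = (55/49)/ε

Let ε > 0 be given. We seek N_0 > 0 such that z > N_0 implies |(-8z + 1)/(7z + 6) + 8/7| < ε.
(-8z + 1)/(7z + 6) + 8/7 = (7(-8z + 1) − (-8)(7z + 6)) / (7(7z + 6)) = 55/(7(7z + 6)).
For z > 0 we have 7z + 6 > 7z, so |(-8z + 1)/(7z + 6) + 8/7| = 55/(7(7z + 6)) < 55/(7·7z) = (55/49)/z.
Thus |(-8z + 1)/(7z + 6) + 8/7| < ε whenever z > (55/49)/ε.
Take N_0 = (55/49)/ε. If z > N_0 then |(-8z + 1)/(7z + 6) + 8/7| < (55/49)/z < ε.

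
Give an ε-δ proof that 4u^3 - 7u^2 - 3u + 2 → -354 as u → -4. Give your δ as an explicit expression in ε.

Fix ε > 0. We want δ > 0 such that 0 < |u + 4| < δ implies |(4u^3 - 7u^2 - 3u + 2) + 354| < ε.
(4u^3 - 7u^2 - 3u + 2) + 354 = 4u^3 - 7u^2 - 3u + 356 = (u + 4)(4u^2 - 23u + 89).
So |(4u^3 - 7u^2 - 3u + 2) + 354| = |u + 4|·|4u^2 - 23u + 89|.
Require δ ≤ 1. Then |u + 4| < 1 gives |u| < 5, and by the triangle inequality |4u^2 - 23u + 89| ≤ 4·5^2 + 23·5 + 89 = 304.
Hence |(4u^3 - 7u^2 - 3u + 2) + 354| ≤ 304|u + 4| < ε provided |u + 4| < ε/304.
Take δ = min(1, ε/304). Then 0 < |u + 4| < δ gives both |u + 4| < 1 and |u + 4| < ε/304, so |(4u^3 - 7u^2 - 3u + 2) + 354| < ε.

δ = min(1, ε/304)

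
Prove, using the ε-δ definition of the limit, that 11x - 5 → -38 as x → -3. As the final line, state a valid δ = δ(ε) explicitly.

δ = ε/11

Suppose ε > 0. We need δ > 0 so that 0 < |x + 3| < δ implies |(11x - 5) + 38| < ε.
Since (11x - 5) + 38 = 11(x + 3), we have |(11x - 5) + 38| = 11|x + 3|.
So 11|x + 3| < ε exactly when |x + 3| < ε/11.
Take δ = ε/11. If 0 < |x + 3| < δ then |(11x - 5) + 38| = 11|x + 3| < 11·(ε/11) = ε.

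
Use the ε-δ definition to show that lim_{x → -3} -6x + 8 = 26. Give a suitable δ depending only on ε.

Fix ε > 0. We need δ > 0 so that 0 < |x + 3| < δ implies |(-6x + 8) − 26| < ε.
|(-6x + 8) − 26| = |-6x - 18| = 6|x + 3|.
Thus it suffices that |x + 3| < ε/6.
Take δ = ε/6. If 0 < |x + 3| < δ then |(-6x + 8) − 26| = 6|x + 3| < 6·(ε/6) = ε.

δ = ε/6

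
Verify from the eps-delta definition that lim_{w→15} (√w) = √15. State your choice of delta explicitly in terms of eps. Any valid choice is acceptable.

Let eps > 0. We want delta > 0 such that 0 < |w − 15| < delta implies |√w − √15| < eps.
Rationalise: √w − √15 = (w − 15)/(√w + √15), so |√w − √15| = |w − 15|/(√w + √15).
Restrict delta ≤ 15 so that |w − 15| < 15 forces w > 0, and then √w + √15 > √15.
Hence |√w − √15| < |w − 15|/√15, which is < eps once |w − 15| < √15·eps.
Take delta = min(15, √15·eps). If 0 < |w − 15| < delta then w > 0 and |√w − √15| < |w − 15|/√15 < eps.

delta = min(15, √15·eps)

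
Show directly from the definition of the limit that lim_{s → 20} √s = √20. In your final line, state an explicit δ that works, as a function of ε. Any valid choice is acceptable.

Fix ε > 0. We want δ > 0 such that 0 < |s − 20| < δ implies |√s − √20| < ε.
Rationalise: √s − √20 = (s − 20)/(√s + √20), so |√s − √20| = |s − 20|/(√s + √20).
Restrict δ ≤ 20 so that |s − 20| < 20 forces s > 0, and then √s + √20 > √20.
Hence |√s − √20| < |s − 20|/√20, which is < ε once |s − 20| < √20·ε.
Take δ = min(20, √20·ε). If 0 < |s − 20| < δ then s > 0 and |√s − √20| < |s − 20|/√20 < ε.

δ = min(20, √20·ε)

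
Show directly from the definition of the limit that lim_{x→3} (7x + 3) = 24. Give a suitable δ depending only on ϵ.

δ = ϵ/7

Let ϵ > 0. We need δ > 0 so that 0 < |x − 3| < δ implies |(7x + 3) − 24| < ϵ.
Since (7x + 3) − 24 = 7(x − 3), we have |(7x + 3) − 24| = 7|x − 3|.
So 7|x − 3| < ϵ exactly when |x − 3| < ϵ/7.
Choosing δ = ϵ/7 gives |(7x + 3) − 24| = 7|x − 3| < ϵ whenever |x − 3| < δ.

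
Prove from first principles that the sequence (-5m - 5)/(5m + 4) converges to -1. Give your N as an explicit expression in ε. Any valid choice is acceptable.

N = (1/5)/ε

Let ε > 0. For m ≥ 1, |(-5m - 5)/(5m + 4) + 1| = |-5|/(5(5m + 4)) = 5/(5(5m + 4)).
Since 5m + 4 ≥ 5m for m ≥ 1, this is ≤ 5/(5·5m) = (1/5)/m.
So |(-5m - 5)/(5m + 4) + 1| < ε whenever m > (1/5)/ε.
Take N = (1/5)/ε. If m > N then |(-5m - 5)/(5m + 4) + 1| ≤ (1/5)/m < ε.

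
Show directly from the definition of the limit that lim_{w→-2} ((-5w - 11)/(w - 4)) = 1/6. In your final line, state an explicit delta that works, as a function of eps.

delta = min(3, (18/31)eps)

Let eps > 0 be given. We want delta > 0 with 0 < |w + 2| < delta ⇒ |(-5w - 11)/(w - 4) − (1/6)| < eps.
Combining over a common denominator, (-5w - 11)/(w - 4) − (1/6) = [(-5w - 11)·(-6) − (-1)·(w - 4)] / [(-6)·(w - 4)] = 31(w + 2) / ((-6)(w - 4)).
So |(-5w - 11)/(w - 4) − (1/6)| = 31|w + 2| / (6·|w − 4|).
Restrict delta ≤ 3. Then |w + 2| < 3 gives |w − 4| = |(w + 2) + (-6)| ≥ 6 − 3 = 3.
Hence |(-5w - 11)/(w - 4) − (1/6)| < 31|w + 2|/(6·3) = (31/18)|w + 2|, which is < eps once |w + 2| < (18/31)eps.
Take delta = min(3, (18/31)eps). Then 0 < |w + 2| < delta forces both bounds, so |(-5w - 11)/(w - 4) − (1/6)| < eps.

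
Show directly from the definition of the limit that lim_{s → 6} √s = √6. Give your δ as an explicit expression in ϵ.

Let ϵ > 0. We want δ > 0 such that 0 < |s − 6| < δ implies |√s − √6| < ϵ.
Rationalise: √s − √6 = (s − 6)/(√s + √6), so |√s − √6| = |s − 6|/(√s + √6).
Restrict δ ≤ 6 so that |s − 6| < 6 forces s > 0, and then √s + √6 > √6.
Hence |√s − √6| < |s − 6|/√6, which is < ϵ once |s − 6| < √6·ϵ.
Take δ = min(6, √6·ϵ). If 0 < |s − 6| < δ then s > 0 and |√s − √6| < |s − 6|/√6 < ϵ.

δ = min(6, √6·ϵ)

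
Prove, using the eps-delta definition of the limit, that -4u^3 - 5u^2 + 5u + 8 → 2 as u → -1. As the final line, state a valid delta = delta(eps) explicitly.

delta = min(1, eps/24)

Let eps > 0 be given. We want delta > 0 such that 0 < |u + 1| < delta implies |(-4u^3 - 5u^2 + 5u + 8) − 2| < eps.
(-4u^3 - 5u^2 + 5u + 8) − 2 = -4u^3 - 5u^2 + 5u + 6 = (u + 1)(-4u^2 - u + 6).
So |(-4u^3 - 5u^2 + 5u + 8) − 2| = |u + 1|·|-4u^2 - u + 6|.
Require delta ≤ 1. Then |u + 1| < 1 gives |u| < 2, and by the triangle inequality |-4u^2 - u + 6| ≤ 4·2^2 + 2 + 6 = 24.
Hence |(-4u^3 - 5u^2 + 5u + 8) − 2| ≤ 24|u + 1| < eps provided |u + 1| < eps/24.
Take delta = min(1, eps/24). Then 0 < |u + 1| < delta gives both |u + 1| < 1 and |u + 1| < eps/24, so |(-4u^3 - 5u^2 + 5u + 8) − 2| < eps.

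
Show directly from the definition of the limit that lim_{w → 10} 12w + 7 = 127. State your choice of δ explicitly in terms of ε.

Suppose ε > 0. We need δ > 0 so that 0 < |w − 10| < δ implies |(12w + 7) − 127| < ε.
|(12w + 7) − 127| = |12w - 120| = 12|w − 10|.
Thus it suffices that |w − 10| < ε/12.
Choosing δ = ε/12 gives |(12w + 7) − 127| = 12|w − 10| < ε whenever |w − 10| < δ.

δ = ε/12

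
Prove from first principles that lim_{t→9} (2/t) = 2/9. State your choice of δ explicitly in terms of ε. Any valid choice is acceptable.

Suppose ε > 0. We seek δ > 0 such that 0 < |t − 9| < δ implies |2/t − (2/9)| < ε.
|2/t − (2/9)| = 2·|9 − t|/(9·|t|) = 2|t − 9|/(9|t|).
Restrict δ ≤ 9/2. Then |t − 9| < 9/2 gives |t| > 9/2, so 9|t| > 81/2.
Then |2/t − (2/9)| < 2|t − 9|/(81/2), which is < ε when |t − 9| < (81/4)ε.
Take δ = min(9/2, (81/4)ε). Then 0 < |t − 9| < δ gives both |t − 9| < 9/2 and |t − 9| < (81/4)ε, so |2/t − (2/9)| < ε.

δ = min(9/2, (81/4)ε)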